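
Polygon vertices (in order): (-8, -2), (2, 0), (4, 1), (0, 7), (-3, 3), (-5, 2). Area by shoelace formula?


Shoelace sum: ((-8)*0 - 2*(-2)) + (2*1 - 4*0) + (4*7 - 0*1) + (0*3 - (-3)*7) + ((-3)*2 - (-5)*3) + ((-5)*(-2) - (-8)*2)
= 90
Area = |90|/2 = 45

45


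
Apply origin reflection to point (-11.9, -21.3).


Reflection over origin: (x,y) -> (-x,-y)
(-11.9, -21.3) -> (11.9, 21.3)

(11.9, 21.3)


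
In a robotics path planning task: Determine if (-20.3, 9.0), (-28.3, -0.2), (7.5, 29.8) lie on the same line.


Cross product: ((-28.3)-(-20.3))*(29.8-9) - ((-0.2)-9)*(7.5-(-20.3))
= 89.36

No, not collinear


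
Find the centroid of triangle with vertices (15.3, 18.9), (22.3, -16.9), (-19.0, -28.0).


Centroid = ((x_A+x_B+x_C)/3, (y_A+y_B+y_C)/3)
= ((15.3+22.3+(-19))/3, (18.9+(-16.9)+(-28))/3)
= (6.2, -8.6667)

(6.2, -8.6667)


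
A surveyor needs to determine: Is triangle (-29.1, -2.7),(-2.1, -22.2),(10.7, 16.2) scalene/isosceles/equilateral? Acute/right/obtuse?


Side lengths squared: AB^2=1109.25, BC^2=1638.4, CA^2=1941.25
Sorted: [1109.25, 1638.4, 1941.25]
By sides: Scalene, By angles: Acute

Scalene, Acute


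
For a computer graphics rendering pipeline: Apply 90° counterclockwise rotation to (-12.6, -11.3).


90° CCW: (x,y) -> (-y, x)
(-12.6,-11.3) -> (11.3, -12.6)

(11.3, -12.6)


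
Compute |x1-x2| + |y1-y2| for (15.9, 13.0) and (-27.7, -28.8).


|15.9-(-27.7)| + |13-(-28.8)| = 43.6 + 41.8 = 85.4

85.4


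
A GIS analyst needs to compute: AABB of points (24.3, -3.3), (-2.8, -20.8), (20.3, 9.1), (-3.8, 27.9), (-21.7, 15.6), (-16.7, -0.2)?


x range: [-21.7, 24.3]
y range: [-20.8, 27.9]
Bounding box: (-21.7,-20.8) to (24.3,27.9)

(-21.7,-20.8) to (24.3,27.9)


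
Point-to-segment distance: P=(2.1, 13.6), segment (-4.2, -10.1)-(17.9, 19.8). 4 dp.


Project P onto AB: t = 0.6133 (clamped to [0,1])
Closest point on segment: (9.3543, 8.2381)
Distance: 9.0208

9.0208


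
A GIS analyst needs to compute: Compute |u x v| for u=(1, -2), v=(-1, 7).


|u x v| = |1*7 - (-2)*(-1)|
= |7 - 2| = 5

5


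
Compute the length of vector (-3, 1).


|u| = sqrt((-3)^2 + 1^2) = sqrt(10) = 3.1623

3.1623


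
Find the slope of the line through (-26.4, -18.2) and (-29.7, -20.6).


slope = (y2-y1)/(x2-x1) = ((-20.6)-(-18.2))/((-29.7)-(-26.4)) = (-2.4)/(-3.3) = 0.7273

0.7273


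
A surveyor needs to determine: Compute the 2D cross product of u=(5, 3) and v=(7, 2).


u x v = u_x*v_y - u_y*v_x = 5*2 - 3*7
= 10 - 21 = -11

-11


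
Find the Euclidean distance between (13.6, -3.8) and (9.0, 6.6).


dx=-4.6, dy=10.4
d^2 = (-4.6)^2 + 10.4^2 = 129.32
d = sqrt(129.32) = 11.3719

11.3719


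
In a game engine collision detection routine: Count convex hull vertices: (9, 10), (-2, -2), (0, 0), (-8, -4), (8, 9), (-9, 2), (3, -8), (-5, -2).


Convex hull vertices (CCW): (-9, 2), (-8, -4), (3, -8), (9, 10)
Count = 4

4


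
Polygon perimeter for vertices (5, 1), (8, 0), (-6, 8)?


Sides: (5, 1)->(8, 0): sqrt(10) = 3.162278, (8, 0)->(-6, 8): sqrt(260) = 16.124515, (-6, 8)->(5, 1): sqrt(170) = 13.038405
Sum = 32.325198
Perimeter = 32.3252

32.3252


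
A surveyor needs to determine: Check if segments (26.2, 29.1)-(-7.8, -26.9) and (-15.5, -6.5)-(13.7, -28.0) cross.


Cross products: d1=1936.07, d2=-430.13, d3=-1124.8, d4=1241.4
d1*d2 < 0 and d3*d4 < 0? yes

Yes, they intersect


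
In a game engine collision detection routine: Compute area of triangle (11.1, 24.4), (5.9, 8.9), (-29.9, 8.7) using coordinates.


Area = |x_A(y_B-y_C) + x_B(y_C-y_A) + x_C(y_A-y_B)|/2
= |2.22 + (-92.63) + (-463.45)|/2
= 553.86/2 = 276.93

276.93


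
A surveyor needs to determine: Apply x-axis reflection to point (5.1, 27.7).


Reflection over x-axis: (x,y) -> (x,-y)
(5.1, 27.7) -> (5.1, -27.7)

(5.1, -27.7)


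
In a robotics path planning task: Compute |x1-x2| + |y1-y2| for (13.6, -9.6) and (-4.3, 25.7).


|13.6-(-4.3)| + |(-9.6)-25.7| = 17.9 + 35.3 = 53.2

53.2


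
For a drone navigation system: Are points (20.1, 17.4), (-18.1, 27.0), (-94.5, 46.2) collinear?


Cross product: ((-18.1)-20.1)*(46.2-17.4) - (27-17.4)*((-94.5)-20.1)
= 0

Yes, collinear


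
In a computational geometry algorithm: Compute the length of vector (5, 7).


|u| = sqrt(5^2 + 7^2) = sqrt(74) = 8.6023

8.6023


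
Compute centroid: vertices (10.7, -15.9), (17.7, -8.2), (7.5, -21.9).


Centroid = ((x_A+x_B+x_C)/3, (y_A+y_B+y_C)/3)
= ((10.7+17.7+7.5)/3, ((-15.9)+(-8.2)+(-21.9))/3)
= (11.9667, -15.3333)

(11.9667, -15.3333)


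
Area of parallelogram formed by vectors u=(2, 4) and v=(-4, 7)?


|u x v| = |2*7 - 4*(-4)|
= |14 - (-16)| = 30

30


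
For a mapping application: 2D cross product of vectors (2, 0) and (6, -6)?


u x v = u_x*v_y - u_y*v_x = 2*(-6) - 0*6
= (-12) - 0 = -12

-12


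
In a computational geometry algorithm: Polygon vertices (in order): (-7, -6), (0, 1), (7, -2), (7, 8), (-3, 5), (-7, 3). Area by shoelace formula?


Shoelace sum: ((-7)*1 - 0*(-6)) + (0*(-2) - 7*1) + (7*8 - 7*(-2)) + (7*5 - (-3)*8) + ((-3)*3 - (-7)*5) + ((-7)*(-6) - (-7)*3)
= 204
Area = |204|/2 = 102

102


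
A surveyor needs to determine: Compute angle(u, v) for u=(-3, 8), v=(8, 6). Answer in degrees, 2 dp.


u.v = 24, |u| = sqrt(73) = 8.544, |v| = sqrt(100) = 10
cos(theta) = u.v/(|u||v|) = 24/sqrt(7300) = 0.280899
theta = acos(0.280899) = 73.69 degrees

73.69 degrees


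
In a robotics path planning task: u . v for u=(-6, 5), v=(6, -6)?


u . v = u_x*v_x + u_y*v_y = (-6)*6 + 5*(-6)
= (-36) + (-30) = -66

-66


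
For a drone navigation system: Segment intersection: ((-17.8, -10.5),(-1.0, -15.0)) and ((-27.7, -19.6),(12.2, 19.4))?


Cross products: d1=-23.01, d2=-857.76, d3=-197.43, d4=637.32
d1*d2 < 0 and d3*d4 < 0? no

No, they don't intersect


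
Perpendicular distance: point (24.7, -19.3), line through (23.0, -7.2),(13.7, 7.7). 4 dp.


|cross product| = 87.2
|line direction| = sqrt(308.5) = 17.5642
Distance = 87.2/sqrt(308.5) = 4.9647

4.9647


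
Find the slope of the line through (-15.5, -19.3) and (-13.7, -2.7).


slope = (y2-y1)/(x2-x1) = ((-2.7)-(-19.3))/((-13.7)-(-15.5)) = 16.6/1.8 = 9.2222

9.2222


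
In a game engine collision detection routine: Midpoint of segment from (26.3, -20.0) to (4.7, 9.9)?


M = ((26.3+4.7)/2, ((-20)+9.9)/2)
= (15.5, -5.05)

(15.5, -5.05)


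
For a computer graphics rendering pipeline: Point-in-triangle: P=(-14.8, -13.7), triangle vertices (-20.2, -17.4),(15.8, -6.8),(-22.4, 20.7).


Cross products: AB x AP = 75.96, BC x BP = 1105.08, CA x CP = 213.88
All same sign? yes

Yes, inside


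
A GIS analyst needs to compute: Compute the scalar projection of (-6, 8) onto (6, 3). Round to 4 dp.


u.v = -12, |v| = sqrt(45) = 6.7082
Scalar projection = u.v / |v| = -12 / sqrt(45) = -1.7889

-1.7889


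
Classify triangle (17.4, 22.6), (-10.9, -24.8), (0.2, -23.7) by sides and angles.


Side lengths squared: AB^2=3047.65, BC^2=124.42, CA^2=2439.53
Sorted: [124.42, 2439.53, 3047.65]
By sides: Scalene, By angles: Obtuse

Scalene, Obtuse


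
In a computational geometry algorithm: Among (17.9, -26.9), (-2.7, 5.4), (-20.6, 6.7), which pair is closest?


d(P0,P1) = 38.3099, d(P0,P2) = 51.1, d(P1,P2) = 17.9471
Closest: P1 and P2

Closest pair: (-2.7, 5.4) and (-20.6, 6.7), distance = 17.9471


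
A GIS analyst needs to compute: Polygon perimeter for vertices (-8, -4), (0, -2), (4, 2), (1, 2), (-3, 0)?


Sides: (-8, -4)->(0, -2): sqrt(68) = 8.246211, (0, -2)->(4, 2): sqrt(32) = 5.656854, (4, 2)->(1, 2): sqrt(9) = 3, (1, 2)->(-3, 0): sqrt(20) = 4.472136, (-3, 0)->(-8, -4): sqrt(41) = 6.403124
Sum = 27.778325
Perimeter = 27.7783

27.7783


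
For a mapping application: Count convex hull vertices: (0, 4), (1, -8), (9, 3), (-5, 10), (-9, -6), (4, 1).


Convex hull vertices (CCW): (-9, -6), (1, -8), (9, 3), (-5, 10)
Count = 4

4


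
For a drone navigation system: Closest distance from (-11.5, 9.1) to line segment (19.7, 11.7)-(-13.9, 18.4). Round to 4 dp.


Project P onto AB: t = 0.8782 (clamped to [0,1])
Closest point on segment: (-9.8082, 17.5841)
Distance: 8.6511

8.6511


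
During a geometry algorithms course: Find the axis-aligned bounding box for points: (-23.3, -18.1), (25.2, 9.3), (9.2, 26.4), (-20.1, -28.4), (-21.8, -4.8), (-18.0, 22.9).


x range: [-23.3, 25.2]
y range: [-28.4, 26.4]
Bounding box: (-23.3,-28.4) to (25.2,26.4)

(-23.3,-28.4) to (25.2,26.4)


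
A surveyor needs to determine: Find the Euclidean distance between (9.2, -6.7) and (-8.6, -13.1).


dx=-17.8, dy=-6.4
d^2 = (-17.8)^2 + (-6.4)^2 = 357.8
d = sqrt(357.8) = 18.9156

18.9156


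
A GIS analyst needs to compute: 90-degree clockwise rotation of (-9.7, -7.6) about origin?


90° CW: (x,y) -> (y, -x)
(-9.7,-7.6) -> (-7.6, 9.7)

(-7.6, 9.7)


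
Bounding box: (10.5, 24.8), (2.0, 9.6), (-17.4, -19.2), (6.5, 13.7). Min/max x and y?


x range: [-17.4, 10.5]
y range: [-19.2, 24.8]
Bounding box: (-17.4,-19.2) to (10.5,24.8)

(-17.4,-19.2) to (10.5,24.8)


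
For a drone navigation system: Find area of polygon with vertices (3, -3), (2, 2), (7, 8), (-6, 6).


Shoelace sum: (3*2 - 2*(-3)) + (2*8 - 7*2) + (7*6 - (-6)*8) + ((-6)*(-3) - 3*6)
= 104
Area = |104|/2 = 52

52


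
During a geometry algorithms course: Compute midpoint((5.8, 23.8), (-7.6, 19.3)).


M = ((5.8+(-7.6))/2, (23.8+19.3)/2)
= (-0.9, 21.55)

(-0.9, 21.55)


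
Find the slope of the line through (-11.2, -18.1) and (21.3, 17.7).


slope = (y2-y1)/(x2-x1) = (17.7-(-18.1))/(21.3-(-11.2)) = 35.8/32.5 = 1.1015

1.1015


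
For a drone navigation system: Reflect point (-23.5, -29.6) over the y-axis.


Reflection over y-axis: (x,y) -> (-x,y)
(-23.5, -29.6) -> (23.5, -29.6)

(23.5, -29.6)


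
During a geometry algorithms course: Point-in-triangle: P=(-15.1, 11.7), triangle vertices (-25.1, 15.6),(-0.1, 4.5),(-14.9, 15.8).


Cross products: AB x AP = 13.5, BC x BP = 62.94, CA x CP = 41.78
All same sign? yes

Yes, inside


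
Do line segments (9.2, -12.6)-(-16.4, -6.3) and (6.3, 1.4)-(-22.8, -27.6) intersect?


Cross products: d1=491.5, d2=-434.23, d3=-340.13, d4=585.6
d1*d2 < 0 and d3*d4 < 0? yes

Yes, they intersect


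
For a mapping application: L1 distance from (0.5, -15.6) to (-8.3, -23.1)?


|0.5-(-8.3)| + |(-15.6)-(-23.1)| = 8.8 + 7.5 = 16.3

16.3


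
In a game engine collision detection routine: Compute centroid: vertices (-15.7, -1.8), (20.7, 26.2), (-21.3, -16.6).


Centroid = ((x_A+x_B+x_C)/3, (y_A+y_B+y_C)/3)
= (((-15.7)+20.7+(-21.3))/3, ((-1.8)+26.2+(-16.6))/3)
= (-5.4333, 2.6)

(-5.4333, 2.6)


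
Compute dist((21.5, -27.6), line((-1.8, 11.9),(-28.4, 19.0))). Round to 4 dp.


|cross product| = 885.27
|line direction| = sqrt(757.97) = 27.5313
Distance = 885.27/sqrt(757.97) = 32.1551

32.1551


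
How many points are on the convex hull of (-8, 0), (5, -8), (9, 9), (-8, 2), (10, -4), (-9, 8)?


Convex hull vertices (CCW): (-9, 8), (-8, 0), (5, -8), (10, -4), (9, 9)
Count = 5

5


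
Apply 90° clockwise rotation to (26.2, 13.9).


90° CW: (x,y) -> (y, -x)
(26.2,13.9) -> (13.9, -26.2)

(13.9, -26.2)


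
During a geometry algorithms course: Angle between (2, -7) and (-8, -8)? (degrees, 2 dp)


u.v = 40, |u| = sqrt(53) = 7.2801, |v| = sqrt(128) = 11.3137
cos(theta) = u.v/(|u||v|) = 40/sqrt(6784) = 0.485643
theta = acos(0.485643) = 60.95 degrees

60.95 degrees


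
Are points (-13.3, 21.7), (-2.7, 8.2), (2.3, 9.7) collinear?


Cross product: ((-2.7)-(-13.3))*(9.7-21.7) - (8.2-21.7)*(2.3-(-13.3))
= 83.4

No, not collinear


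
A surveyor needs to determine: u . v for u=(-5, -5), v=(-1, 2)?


u . v = u_x*v_x + u_y*v_y = (-5)*(-1) + (-5)*2
= 5 + (-10) = -5

-5


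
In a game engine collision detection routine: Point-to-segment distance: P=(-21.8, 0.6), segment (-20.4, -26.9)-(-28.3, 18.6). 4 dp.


Project P onto AB: t = 0.5919 (clamped to [0,1])
Closest point on segment: (-25.076, 0.0312)
Distance: 3.325

3.325


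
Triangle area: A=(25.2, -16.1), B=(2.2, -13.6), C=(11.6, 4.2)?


Area = |x_A(y_B-y_C) + x_B(y_C-y_A) + x_C(y_A-y_B)|/2
= |(-448.56) + 44.66 + (-29)|/2
= 432.9/2 = 216.45

216.45


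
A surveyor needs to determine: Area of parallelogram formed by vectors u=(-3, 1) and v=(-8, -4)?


|u x v| = |(-3)*(-4) - 1*(-8)|
= |12 - (-8)| = 20

20


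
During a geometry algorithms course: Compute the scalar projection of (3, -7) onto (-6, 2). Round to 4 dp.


u.v = -32, |v| = sqrt(40) = 6.3246
Scalar projection = u.v / |v| = -32 / sqrt(40) = -5.0596

-5.0596


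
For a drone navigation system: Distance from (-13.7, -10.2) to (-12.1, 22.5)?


dx=1.6, dy=32.7
d^2 = 1.6^2 + 32.7^2 = 1071.85
d = sqrt(1071.85) = 32.7391

32.7391


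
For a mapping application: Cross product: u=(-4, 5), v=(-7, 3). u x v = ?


u x v = u_x*v_y - u_y*v_x = (-4)*3 - 5*(-7)
= (-12) - (-35) = 23

23


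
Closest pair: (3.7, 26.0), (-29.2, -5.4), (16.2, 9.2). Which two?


d(P0,P1) = 45.4793, d(P0,P2) = 20.9402, d(P1,P2) = 47.6898
Closest: P0 and P2

Closest pair: (3.7, 26.0) and (16.2, 9.2), distance = 20.9402


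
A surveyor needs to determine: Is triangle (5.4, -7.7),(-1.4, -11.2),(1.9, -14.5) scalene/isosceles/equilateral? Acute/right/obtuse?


Side lengths squared: AB^2=58.49, BC^2=21.78, CA^2=58.49
Sorted: [21.78, 58.49, 58.49]
By sides: Isosceles, By angles: Acute

Isosceles, Acute


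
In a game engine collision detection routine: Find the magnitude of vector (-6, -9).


|u| = sqrt((-6)^2 + (-9)^2) = sqrt(117) = 10.8167

10.8167


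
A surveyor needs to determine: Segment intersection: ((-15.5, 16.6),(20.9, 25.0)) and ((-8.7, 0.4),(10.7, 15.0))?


Cross products: d1=413.56, d2=45.08, d3=-646.8, d4=-278.32
d1*d2 < 0 and d3*d4 < 0? no

No, they don't intersect


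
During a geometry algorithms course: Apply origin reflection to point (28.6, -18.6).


Reflection over origin: (x,y) -> (-x,-y)
(28.6, -18.6) -> (-28.6, 18.6)

(-28.6, 18.6)


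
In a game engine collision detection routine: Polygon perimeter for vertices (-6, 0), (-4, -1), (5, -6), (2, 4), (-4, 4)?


Sides: (-6, 0)->(-4, -1): sqrt(5) = 2.236068, (-4, -1)->(5, -6): sqrt(106) = 10.29563, (5, -6)->(2, 4): sqrt(109) = 10.440307, (2, 4)->(-4, 4): sqrt(36) = 6, (-4, 4)->(-6, 0): sqrt(20) = 4.472136
Sum = 33.444141
Perimeter = 33.4441

33.4441


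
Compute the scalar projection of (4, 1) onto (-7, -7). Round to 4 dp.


u.v = -35, |v| = sqrt(98) = 9.8995
Scalar projection = u.v / |v| = -35 / sqrt(98) = -3.5355

-3.5355


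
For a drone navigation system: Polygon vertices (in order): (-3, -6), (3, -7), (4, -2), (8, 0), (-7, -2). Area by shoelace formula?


Shoelace sum: ((-3)*(-7) - 3*(-6)) + (3*(-2) - 4*(-7)) + (4*0 - 8*(-2)) + (8*(-2) - (-7)*0) + ((-7)*(-6) - (-3)*(-2))
= 97
Area = |97|/2 = 48.5

48.5


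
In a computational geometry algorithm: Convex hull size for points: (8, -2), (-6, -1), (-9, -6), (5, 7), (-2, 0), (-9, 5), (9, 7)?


Convex hull vertices (CCW): (-9, -6), (8, -2), (9, 7), (5, 7), (-9, 5)
Count = 5

5


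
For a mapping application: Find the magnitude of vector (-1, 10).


|u| = sqrt((-1)^2 + 10^2) = sqrt(101) = 10.0499

10.0499


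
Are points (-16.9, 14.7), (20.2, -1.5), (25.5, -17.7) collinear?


Cross product: (20.2-(-16.9))*((-17.7)-14.7) - ((-1.5)-14.7)*(25.5-(-16.9))
= -515.16

No, not collinear


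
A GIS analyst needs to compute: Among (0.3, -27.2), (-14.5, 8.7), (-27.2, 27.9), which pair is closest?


d(P0,P1) = 38.831, d(P0,P2) = 61.5813, d(P1,P2) = 23.0202
Closest: P1 and P2

Closest pair: (-14.5, 8.7) and (-27.2, 27.9), distance = 23.0202


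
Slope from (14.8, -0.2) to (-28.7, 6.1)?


slope = (y2-y1)/(x2-x1) = (6.1-(-0.2))/((-28.7)-14.8) = 6.3/(-43.5) = -0.1448

-0.1448


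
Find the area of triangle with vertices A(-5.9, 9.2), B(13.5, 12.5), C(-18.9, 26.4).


Area = |x_A(y_B-y_C) + x_B(y_C-y_A) + x_C(y_A-y_B)|/2
= |82.01 + 232.2 + 62.37|/2
= 376.58/2 = 188.29

188.29


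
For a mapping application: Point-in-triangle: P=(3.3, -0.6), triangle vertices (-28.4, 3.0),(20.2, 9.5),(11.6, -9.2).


Cross products: AB x AP = -381.01, BC x BP = -229.17, CA x CP = -242.74
All same sign? yes

Yes, inside


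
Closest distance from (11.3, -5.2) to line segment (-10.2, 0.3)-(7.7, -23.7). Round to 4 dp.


Project P onto AB: t = 0.5766 (clamped to [0,1])
Closest point on segment: (0.1207, -13.5379)
Distance: 13.9462

13.9462


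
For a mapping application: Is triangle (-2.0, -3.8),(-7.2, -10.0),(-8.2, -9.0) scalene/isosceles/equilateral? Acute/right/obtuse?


Side lengths squared: AB^2=65.48, BC^2=2, CA^2=65.48
Sorted: [2, 65.48, 65.48]
By sides: Isosceles, By angles: Acute

Isosceles, Acute


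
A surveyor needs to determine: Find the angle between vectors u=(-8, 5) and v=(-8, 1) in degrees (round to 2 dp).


u.v = 69, |u| = sqrt(89) = 9.434, |v| = sqrt(65) = 8.0623
cos(theta) = u.v/(|u||v|) = 69/sqrt(5785) = 0.907188
theta = acos(0.907188) = 24.88 degrees

24.88 degrees


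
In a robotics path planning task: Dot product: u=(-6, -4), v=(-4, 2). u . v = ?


u . v = u_x*v_x + u_y*v_y = (-6)*(-4) + (-4)*2
= 24 + (-8) = 16

16


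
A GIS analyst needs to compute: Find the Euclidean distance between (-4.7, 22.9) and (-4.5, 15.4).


dx=0.2, dy=-7.5
d^2 = 0.2^2 + (-7.5)^2 = 56.29
d = sqrt(56.29) = 7.5027

7.5027


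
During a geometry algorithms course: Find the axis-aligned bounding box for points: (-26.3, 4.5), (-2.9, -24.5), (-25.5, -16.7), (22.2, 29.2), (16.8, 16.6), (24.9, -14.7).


x range: [-26.3, 24.9]
y range: [-24.5, 29.2]
Bounding box: (-26.3,-24.5) to (24.9,29.2)

(-26.3,-24.5) to (24.9,29.2)


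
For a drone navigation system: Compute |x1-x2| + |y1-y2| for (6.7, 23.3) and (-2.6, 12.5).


|6.7-(-2.6)| + |23.3-12.5| = 9.3 + 10.8 = 20.1

20.1


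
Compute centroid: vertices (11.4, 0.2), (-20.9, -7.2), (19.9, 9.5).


Centroid = ((x_A+x_B+x_C)/3, (y_A+y_B+y_C)/3)
= ((11.4+(-20.9)+19.9)/3, (0.2+(-7.2)+9.5)/3)
= (3.4667, 0.8333)

(3.4667, 0.8333)


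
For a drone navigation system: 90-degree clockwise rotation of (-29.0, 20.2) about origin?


90° CW: (x,y) -> (y, -x)
(-29,20.2) -> (20.2, 29)

(20.2, 29)


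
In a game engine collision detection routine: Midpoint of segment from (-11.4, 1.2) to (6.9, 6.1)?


M = (((-11.4)+6.9)/2, (1.2+6.1)/2)
= (-2.25, 3.65)

(-2.25, 3.65)


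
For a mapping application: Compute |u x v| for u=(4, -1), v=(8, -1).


|u x v| = |4*(-1) - (-1)*8|
= |(-4) - (-8)| = 4

4


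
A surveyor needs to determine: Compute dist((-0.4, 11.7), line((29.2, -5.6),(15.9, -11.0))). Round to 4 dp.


|cross product| = 389.93
|line direction| = sqrt(206.05) = 14.3544
Distance = 389.93/sqrt(206.05) = 27.1644

27.1644


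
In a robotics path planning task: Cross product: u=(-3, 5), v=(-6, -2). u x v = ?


u x v = u_x*v_y - u_y*v_x = (-3)*(-2) - 5*(-6)
= 6 - (-30) = 36

36


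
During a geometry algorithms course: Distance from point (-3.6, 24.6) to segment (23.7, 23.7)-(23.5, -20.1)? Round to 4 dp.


Project P onto AB: t = 0 (clamped to [0,1])
Closest point on segment: (23.7, 23.7)
Distance: 27.3148

27.3148


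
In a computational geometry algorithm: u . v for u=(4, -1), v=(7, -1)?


u . v = u_x*v_x + u_y*v_y = 4*7 + (-1)*(-1)
= 28 + 1 = 29

29


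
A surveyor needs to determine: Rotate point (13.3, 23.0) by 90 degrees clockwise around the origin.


90° CW: (x,y) -> (y, -x)
(13.3,23) -> (23, -13.3)

(23, -13.3)


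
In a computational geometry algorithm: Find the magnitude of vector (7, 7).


|u| = sqrt(7^2 + 7^2) = sqrt(98) = 9.8995

9.8995


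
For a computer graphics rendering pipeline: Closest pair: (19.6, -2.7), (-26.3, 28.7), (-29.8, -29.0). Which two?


d(P0,P1) = 55.6127, d(P0,P2) = 55.9647, d(P1,P2) = 57.8061
Closest: P0 and P1

Closest pair: (19.6, -2.7) and (-26.3, 28.7), distance = 55.6127


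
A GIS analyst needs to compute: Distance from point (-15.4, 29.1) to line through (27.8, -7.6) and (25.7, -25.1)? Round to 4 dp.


|cross product| = 833.07
|line direction| = sqrt(310.66) = 17.6255
Distance = 833.07/sqrt(310.66) = 47.2649

47.2649


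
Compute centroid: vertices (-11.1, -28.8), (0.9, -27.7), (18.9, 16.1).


Centroid = ((x_A+x_B+x_C)/3, (y_A+y_B+y_C)/3)
= (((-11.1)+0.9+18.9)/3, ((-28.8)+(-27.7)+16.1)/3)
= (2.9, -13.4667)

(2.9, -13.4667)


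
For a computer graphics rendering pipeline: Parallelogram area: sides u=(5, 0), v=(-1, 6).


|u x v| = |5*6 - 0*(-1)|
= |30 - 0| = 30

30


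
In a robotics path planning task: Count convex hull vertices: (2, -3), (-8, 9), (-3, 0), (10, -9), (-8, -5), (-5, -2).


Convex hull vertices (CCW): (-8, -5), (10, -9), (-8, 9)
Count = 3

3


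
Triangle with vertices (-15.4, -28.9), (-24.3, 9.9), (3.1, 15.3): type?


Side lengths squared: AB^2=1584.65, BC^2=779.92, CA^2=2295.89
Sorted: [779.92, 1584.65, 2295.89]
By sides: Scalene, By angles: Acute

Scalene, Acute


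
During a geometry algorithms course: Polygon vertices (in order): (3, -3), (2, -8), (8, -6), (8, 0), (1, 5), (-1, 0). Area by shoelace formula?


Shoelace sum: (3*(-8) - 2*(-3)) + (2*(-6) - 8*(-8)) + (8*0 - 8*(-6)) + (8*5 - 1*0) + (1*0 - (-1)*5) + ((-1)*(-3) - 3*0)
= 130
Area = |130|/2 = 65

65


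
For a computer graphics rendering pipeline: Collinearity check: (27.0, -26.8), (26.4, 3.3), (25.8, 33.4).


Cross product: (26.4-27)*(33.4-(-26.8)) - (3.3-(-26.8))*(25.8-27)
= 0

Yes, collinear


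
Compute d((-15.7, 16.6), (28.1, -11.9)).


dx=43.8, dy=-28.5
d^2 = 43.8^2 + (-28.5)^2 = 2730.69
d = sqrt(2730.69) = 52.256

52.256


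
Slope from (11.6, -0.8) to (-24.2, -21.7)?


slope = (y2-y1)/(x2-x1) = ((-21.7)-(-0.8))/((-24.2)-11.6) = (-20.9)/(-35.8) = 0.5838

0.5838


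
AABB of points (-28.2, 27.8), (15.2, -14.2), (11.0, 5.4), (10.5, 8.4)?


x range: [-28.2, 15.2]
y range: [-14.2, 27.8]
Bounding box: (-28.2,-14.2) to (15.2,27.8)

(-28.2,-14.2) to (15.2,27.8)


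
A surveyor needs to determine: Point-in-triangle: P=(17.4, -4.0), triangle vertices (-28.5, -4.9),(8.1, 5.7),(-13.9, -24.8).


Cross products: AB x AP = -453.6, BC x BP = 497.05, CA x CP = -926.55
All same sign? no

No, outside


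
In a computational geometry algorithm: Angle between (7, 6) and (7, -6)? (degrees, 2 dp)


u.v = 13, |u| = sqrt(85) = 9.2195, |v| = sqrt(85) = 9.2195
cos(theta) = u.v/(|u||v|) = 13/sqrt(7225) = 0.152941
theta = acos(0.152941) = 81.2 degrees

81.2 degrees


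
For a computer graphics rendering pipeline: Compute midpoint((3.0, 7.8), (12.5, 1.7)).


M = ((3+12.5)/2, (7.8+1.7)/2)
= (7.75, 4.75)

(7.75, 4.75)


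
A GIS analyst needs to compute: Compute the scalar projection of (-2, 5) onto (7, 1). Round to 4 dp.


u.v = -9, |v| = sqrt(50) = 7.0711
Scalar projection = u.v / |v| = -9 / sqrt(50) = -1.2728

-1.2728


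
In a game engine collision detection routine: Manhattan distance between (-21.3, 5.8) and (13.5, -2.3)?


|(-21.3)-13.5| + |5.8-(-2.3)| = 34.8 + 8.1 = 42.9

42.9


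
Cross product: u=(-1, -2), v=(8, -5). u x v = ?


u x v = u_x*v_y - u_y*v_x = (-1)*(-5) - (-2)*8
= 5 - (-16) = 21

21


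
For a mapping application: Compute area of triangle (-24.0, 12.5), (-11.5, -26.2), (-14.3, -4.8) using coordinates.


Area = |x_A(y_B-y_C) + x_B(y_C-y_A) + x_C(y_A-y_B)|/2
= |513.6 + 198.95 + (-553.41)|/2
= 159.14/2 = 79.57

79.57


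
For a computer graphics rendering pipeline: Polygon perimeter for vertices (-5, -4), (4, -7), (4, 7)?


Sides: (-5, -4)->(4, -7): sqrt(90) = 9.486833, (4, -7)->(4, 7): sqrt(196) = 14, (4, 7)->(-5, -4): sqrt(202) = 14.21267
Sum = 37.699503
Perimeter = 37.6995

37.6995


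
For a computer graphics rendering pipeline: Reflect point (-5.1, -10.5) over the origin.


Reflection over origin: (x,y) -> (-x,-y)
(-5.1, -10.5) -> (5.1, 10.5)

(5.1, 10.5)


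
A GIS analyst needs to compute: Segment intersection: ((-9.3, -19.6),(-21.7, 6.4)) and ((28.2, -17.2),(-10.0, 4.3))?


Cross products: d1=897.93, d2=171.33, d3=-1004.76, d4=-278.16
d1*d2 < 0 and d3*d4 < 0? no

No, they don't intersect


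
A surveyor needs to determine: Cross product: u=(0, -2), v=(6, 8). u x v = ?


u x v = u_x*v_y - u_y*v_x = 0*8 - (-2)*6
= 0 - (-12) = 12

12


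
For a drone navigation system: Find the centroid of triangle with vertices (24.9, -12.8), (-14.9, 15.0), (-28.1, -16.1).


Centroid = ((x_A+x_B+x_C)/3, (y_A+y_B+y_C)/3)
= ((24.9+(-14.9)+(-28.1))/3, ((-12.8)+15+(-16.1))/3)
= (-6.0333, -4.6333)

(-6.0333, -4.6333)


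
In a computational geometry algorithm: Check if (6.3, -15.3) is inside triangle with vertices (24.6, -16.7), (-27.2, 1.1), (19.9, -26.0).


Cross products: AB x AP = 253.22, BC x BP = 135.41, CA x CP = 176.77
All same sign? yes

Yes, inside


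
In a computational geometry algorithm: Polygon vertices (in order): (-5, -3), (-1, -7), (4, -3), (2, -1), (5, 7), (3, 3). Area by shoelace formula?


Shoelace sum: ((-5)*(-7) - (-1)*(-3)) + ((-1)*(-3) - 4*(-7)) + (4*(-1) - 2*(-3)) + (2*7 - 5*(-1)) + (5*3 - 3*7) + (3*(-3) - (-5)*3)
= 84
Area = |84|/2 = 42

42


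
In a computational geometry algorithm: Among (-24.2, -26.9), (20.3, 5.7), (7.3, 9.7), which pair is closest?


d(P0,P1) = 55.1635, d(P0,P2) = 48.2888, d(P1,P2) = 13.6015
Closest: P1 and P2

Closest pair: (20.3, 5.7) and (7.3, 9.7), distance = 13.6015


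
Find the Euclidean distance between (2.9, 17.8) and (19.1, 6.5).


dx=16.2, dy=-11.3
d^2 = 16.2^2 + (-11.3)^2 = 390.13
d = sqrt(390.13) = 19.7517

19.7517


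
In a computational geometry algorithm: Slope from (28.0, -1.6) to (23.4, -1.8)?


slope = (y2-y1)/(x2-x1) = ((-1.8)-(-1.6))/(23.4-28) = (-0.2)/(-4.6) = 0.0435

0.0435


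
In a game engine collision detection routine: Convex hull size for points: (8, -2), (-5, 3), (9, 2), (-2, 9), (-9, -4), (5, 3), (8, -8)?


Convex hull vertices (CCW): (-9, -4), (8, -8), (9, 2), (-2, 9)
Count = 4

4


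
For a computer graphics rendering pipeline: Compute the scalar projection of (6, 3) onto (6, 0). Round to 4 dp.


u.v = 36, |v| = sqrt(36) = 6
Scalar projection = u.v / |v| = 36 / sqrt(36) = 6

6


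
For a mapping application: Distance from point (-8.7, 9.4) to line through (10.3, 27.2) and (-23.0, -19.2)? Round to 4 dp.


|cross product| = 288.86
|line direction| = sqrt(3261.85) = 57.1126
Distance = 288.86/sqrt(3261.85) = 5.0577

5.0577


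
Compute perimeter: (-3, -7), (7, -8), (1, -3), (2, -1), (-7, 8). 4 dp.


Sides: (-3, -7)->(7, -8): sqrt(101) = 10.049876, (7, -8)->(1, -3): sqrt(61) = 7.81025, (1, -3)->(2, -1): sqrt(5) = 2.236068, (2, -1)->(-7, 8): sqrt(162) = 12.727922, (-7, 8)->(-3, -7): sqrt(241) = 15.524175
Sum = 48.348291
Perimeter = 48.3483

48.3483


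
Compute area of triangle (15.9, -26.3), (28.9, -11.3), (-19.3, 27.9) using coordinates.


Area = |x_A(y_B-y_C) + x_B(y_C-y_A) + x_C(y_A-y_B)|/2
= |(-623.28) + 1566.38 + 289.5|/2
= 1232.6/2 = 616.3

616.3


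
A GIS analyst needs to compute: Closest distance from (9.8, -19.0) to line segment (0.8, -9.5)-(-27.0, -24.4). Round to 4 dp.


Project P onto AB: t = 0 (clamped to [0,1])
Closest point on segment: (0.8, -9.5)
Distance: 13.0863

13.0863


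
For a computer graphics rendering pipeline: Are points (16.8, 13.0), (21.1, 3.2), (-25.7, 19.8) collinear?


Cross product: (21.1-16.8)*(19.8-13) - (3.2-13)*((-25.7)-16.8)
= -387.26

No, not collinear


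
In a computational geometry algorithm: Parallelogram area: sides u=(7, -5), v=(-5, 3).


|u x v| = |7*3 - (-5)*(-5)|
= |21 - 25| = 4

4


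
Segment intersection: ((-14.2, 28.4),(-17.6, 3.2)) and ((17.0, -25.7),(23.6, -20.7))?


Cross products: d1=513.06, d2=363.74, d3=970.18, d4=1119.5
d1*d2 < 0 and d3*d4 < 0? no

No, they don't intersect


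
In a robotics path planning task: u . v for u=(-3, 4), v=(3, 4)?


u . v = u_x*v_x + u_y*v_y = (-3)*3 + 4*4
= (-9) + 16 = 7

7


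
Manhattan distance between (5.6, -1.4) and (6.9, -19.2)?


|5.6-6.9| + |(-1.4)-(-19.2)| = 1.3 + 17.8 = 19.1

19.1


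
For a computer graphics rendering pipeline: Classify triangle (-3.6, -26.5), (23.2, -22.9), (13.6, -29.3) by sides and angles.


Side lengths squared: AB^2=731.2, BC^2=133.12, CA^2=303.68
Sorted: [133.12, 303.68, 731.2]
By sides: Scalene, By angles: Obtuse

Scalene, Obtuse


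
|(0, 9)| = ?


|u| = sqrt(0^2 + 9^2) = sqrt(81) = 9

9


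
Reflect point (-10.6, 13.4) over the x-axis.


Reflection over x-axis: (x,y) -> (x,-y)
(-10.6, 13.4) -> (-10.6, -13.4)

(-10.6, -13.4)


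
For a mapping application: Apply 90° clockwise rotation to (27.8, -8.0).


90° CW: (x,y) -> (y, -x)
(27.8,-8) -> (-8, -27.8)

(-8, -27.8)


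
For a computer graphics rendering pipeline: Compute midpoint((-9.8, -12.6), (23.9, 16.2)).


M = (((-9.8)+23.9)/2, ((-12.6)+16.2)/2)
= (7.05, 1.8)

(7.05, 1.8)


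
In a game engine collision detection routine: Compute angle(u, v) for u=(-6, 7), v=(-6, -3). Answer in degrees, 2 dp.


u.v = 15, |u| = sqrt(85) = 9.2195, |v| = sqrt(45) = 6.7082
cos(theta) = u.v/(|u||v|) = 15/sqrt(3825) = 0.242536
theta = acos(0.242536) = 75.96 degrees

75.96 degrees


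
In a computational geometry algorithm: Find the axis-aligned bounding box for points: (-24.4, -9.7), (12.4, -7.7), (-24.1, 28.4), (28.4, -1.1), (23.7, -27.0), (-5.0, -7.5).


x range: [-24.4, 28.4]
y range: [-27, 28.4]
Bounding box: (-24.4,-27) to (28.4,28.4)

(-24.4,-27) to (28.4,28.4)


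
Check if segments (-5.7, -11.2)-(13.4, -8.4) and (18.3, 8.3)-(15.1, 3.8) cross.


Cross products: d1=-45.6, d2=31.39, d3=305.25, d4=228.26
d1*d2 < 0 and d3*d4 < 0? no

No, they don't intersect


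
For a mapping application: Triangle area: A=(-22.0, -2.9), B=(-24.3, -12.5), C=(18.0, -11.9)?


Area = |x_A(y_B-y_C) + x_B(y_C-y_A) + x_C(y_A-y_B)|/2
= |13.2 + 218.7 + 172.8|/2
= 404.7/2 = 202.35

202.35


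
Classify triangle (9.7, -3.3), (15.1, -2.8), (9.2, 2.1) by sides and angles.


Side lengths squared: AB^2=29.41, BC^2=58.82, CA^2=29.41
Sorted: [29.41, 29.41, 58.82]
By sides: Isosceles, By angles: Right

Isosceles, Right


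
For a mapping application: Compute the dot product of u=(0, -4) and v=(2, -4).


u . v = u_x*v_x + u_y*v_y = 0*2 + (-4)*(-4)
= 0 + 16 = 16

16


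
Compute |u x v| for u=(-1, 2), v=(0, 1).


|u x v| = |(-1)*1 - 2*0|
= |(-1) - 0| = 1

1


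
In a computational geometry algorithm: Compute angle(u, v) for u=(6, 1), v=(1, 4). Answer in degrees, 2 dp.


u.v = 10, |u| = sqrt(37) = 6.0828, |v| = sqrt(17) = 4.1231
cos(theta) = u.v/(|u||v|) = 10/sqrt(629) = 0.398726
theta = acos(0.398726) = 66.5 degrees

66.5 degrees


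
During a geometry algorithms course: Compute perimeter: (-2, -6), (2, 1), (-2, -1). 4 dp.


Sides: (-2, -6)->(2, 1): sqrt(65) = 8.062258, (2, 1)->(-2, -1): sqrt(20) = 4.472136, (-2, -1)->(-2, -6): sqrt(25) = 5
Sum = 17.534394
Perimeter = 17.5344

17.5344


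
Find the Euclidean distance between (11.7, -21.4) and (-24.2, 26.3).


dx=-35.9, dy=47.7
d^2 = (-35.9)^2 + 47.7^2 = 3564.1
d = sqrt(3564.1) = 59.7001

59.7001


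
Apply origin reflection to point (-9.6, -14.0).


Reflection over origin: (x,y) -> (-x,-y)
(-9.6, -14) -> (9.6, 14)

(9.6, 14)


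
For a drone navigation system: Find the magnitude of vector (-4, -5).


|u| = sqrt((-4)^2 + (-5)^2) = sqrt(41) = 6.4031

6.4031


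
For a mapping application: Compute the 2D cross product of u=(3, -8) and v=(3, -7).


u x v = u_x*v_y - u_y*v_x = 3*(-7) - (-8)*3
= (-21) - (-24) = 3

3


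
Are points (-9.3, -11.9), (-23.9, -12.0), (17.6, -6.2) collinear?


Cross product: ((-23.9)-(-9.3))*((-6.2)-(-11.9)) - ((-12)-(-11.9))*(17.6-(-9.3))
= -80.53

No, not collinear


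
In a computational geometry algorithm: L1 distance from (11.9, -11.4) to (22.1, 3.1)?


|11.9-22.1| + |(-11.4)-3.1| = 10.2 + 14.5 = 24.7

24.7


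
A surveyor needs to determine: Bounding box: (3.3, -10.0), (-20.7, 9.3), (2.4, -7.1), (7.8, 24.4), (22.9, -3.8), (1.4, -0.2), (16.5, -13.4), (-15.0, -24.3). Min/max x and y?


x range: [-20.7, 22.9]
y range: [-24.3, 24.4]
Bounding box: (-20.7,-24.3) to (22.9,24.4)

(-20.7,-24.3) to (22.9,24.4)


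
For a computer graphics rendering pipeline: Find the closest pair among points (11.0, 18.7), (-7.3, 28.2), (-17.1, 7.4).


d(P0,P1) = 20.6189, d(P0,P2) = 30.287, d(P1,P2) = 22.993
Closest: P0 and P1

Closest pair: (11.0, 18.7) and (-7.3, 28.2), distance = 20.6189


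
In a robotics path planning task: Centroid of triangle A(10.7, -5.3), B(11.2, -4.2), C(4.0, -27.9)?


Centroid = ((x_A+x_B+x_C)/3, (y_A+y_B+y_C)/3)
= ((10.7+11.2+4)/3, ((-5.3)+(-4.2)+(-27.9))/3)
= (8.6333, -12.4667)

(8.6333, -12.4667)


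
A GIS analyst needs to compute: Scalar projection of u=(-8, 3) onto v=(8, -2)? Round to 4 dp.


u.v = -70, |v| = sqrt(68) = 8.2462
Scalar projection = u.v / |v| = -70 / sqrt(68) = -8.4887

-8.4887


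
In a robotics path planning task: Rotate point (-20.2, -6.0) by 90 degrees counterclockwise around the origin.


90° CCW: (x,y) -> (-y, x)
(-20.2,-6) -> (6, -20.2)

(6, -20.2)


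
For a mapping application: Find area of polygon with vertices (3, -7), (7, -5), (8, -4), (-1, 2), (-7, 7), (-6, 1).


Shoelace sum: (3*(-5) - 7*(-7)) + (7*(-4) - 8*(-5)) + (8*2 - (-1)*(-4)) + ((-1)*7 - (-7)*2) + ((-7)*1 - (-6)*7) + ((-6)*(-7) - 3*1)
= 139
Area = |139|/2 = 69.5

69.5


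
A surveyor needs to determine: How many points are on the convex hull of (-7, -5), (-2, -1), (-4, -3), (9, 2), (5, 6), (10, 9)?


Convex hull vertices (CCW): (-7, -5), (9, 2), (10, 9), (5, 6)
Count = 4

4


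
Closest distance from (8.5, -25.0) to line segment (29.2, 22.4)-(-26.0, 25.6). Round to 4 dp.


Project P onto AB: t = 0.3241 (clamped to [0,1])
Closest point on segment: (11.308, 23.4372)
Distance: 48.5185

48.5185


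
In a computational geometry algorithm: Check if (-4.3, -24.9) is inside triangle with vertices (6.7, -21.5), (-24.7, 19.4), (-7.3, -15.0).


Cross products: AB x AP = 556.66, BC x BP = -69.06, CA x CP = -119.1
All same sign? no

No, outside


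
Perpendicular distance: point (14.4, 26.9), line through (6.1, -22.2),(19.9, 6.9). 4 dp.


|cross product| = 436.05
|line direction| = sqrt(1037.25) = 32.2064
Distance = 436.05/sqrt(1037.25) = 13.5392

13.5392


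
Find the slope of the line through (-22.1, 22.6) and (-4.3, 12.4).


slope = (y2-y1)/(x2-x1) = (12.4-22.6)/((-4.3)-(-22.1)) = (-10.2)/17.8 = -0.573

-0.573


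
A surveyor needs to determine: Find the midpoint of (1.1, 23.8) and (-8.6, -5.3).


M = ((1.1+(-8.6))/2, (23.8+(-5.3))/2)
= (-3.75, 9.25)

(-3.75, 9.25)


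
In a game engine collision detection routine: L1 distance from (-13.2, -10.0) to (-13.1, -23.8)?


|(-13.2)-(-13.1)| + |(-10)-(-23.8)| = 0.1 + 13.8 = 13.9

13.9


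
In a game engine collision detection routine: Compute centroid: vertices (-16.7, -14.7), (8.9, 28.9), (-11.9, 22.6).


Centroid = ((x_A+x_B+x_C)/3, (y_A+y_B+y_C)/3)
= (((-16.7)+8.9+(-11.9))/3, ((-14.7)+28.9+22.6)/3)
= (-6.5667, 12.2667)

(-6.5667, 12.2667)


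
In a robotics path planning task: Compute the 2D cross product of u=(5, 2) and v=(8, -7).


u x v = u_x*v_y - u_y*v_x = 5*(-7) - 2*8
= (-35) - 16 = -51

-51


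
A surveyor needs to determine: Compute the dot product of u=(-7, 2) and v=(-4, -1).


u . v = u_x*v_x + u_y*v_y = (-7)*(-4) + 2*(-1)
= 28 + (-2) = 26

26


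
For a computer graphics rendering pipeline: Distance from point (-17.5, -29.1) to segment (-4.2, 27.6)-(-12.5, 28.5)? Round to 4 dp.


Project P onto AB: t = 0.8516 (clamped to [0,1])
Closest point on segment: (-11.2687, 28.3665)
Distance: 57.8033

57.8033


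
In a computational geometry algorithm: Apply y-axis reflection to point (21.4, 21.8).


Reflection over y-axis: (x,y) -> (-x,y)
(21.4, 21.8) -> (-21.4, 21.8)

(-21.4, 21.8)


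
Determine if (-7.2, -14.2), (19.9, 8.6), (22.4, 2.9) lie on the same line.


Cross product: (19.9-(-7.2))*(2.9-(-14.2)) - (8.6-(-14.2))*(22.4-(-7.2))
= -211.47

No, not collinear


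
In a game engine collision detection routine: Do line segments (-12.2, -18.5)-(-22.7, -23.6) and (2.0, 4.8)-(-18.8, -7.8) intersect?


Cross products: d1=305.72, d2=279.5, d3=-172.23, d4=-146.01
d1*d2 < 0 and d3*d4 < 0? no

No, they don't intersect


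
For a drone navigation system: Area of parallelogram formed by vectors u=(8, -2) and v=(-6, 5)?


|u x v| = |8*5 - (-2)*(-6)|
= |40 - 12| = 28

28


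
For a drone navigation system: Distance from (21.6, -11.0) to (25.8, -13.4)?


dx=4.2, dy=-2.4
d^2 = 4.2^2 + (-2.4)^2 = 23.4
d = sqrt(23.4) = 4.8374

4.8374


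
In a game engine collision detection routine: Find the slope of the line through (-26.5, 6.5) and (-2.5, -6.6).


slope = (y2-y1)/(x2-x1) = ((-6.6)-6.5)/((-2.5)-(-26.5)) = (-13.1)/24 = -0.5458

-0.5458


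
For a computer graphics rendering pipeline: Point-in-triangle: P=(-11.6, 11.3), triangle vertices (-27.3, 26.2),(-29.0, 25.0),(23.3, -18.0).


Cross products: AB x AP = 44.17, BC x BP = 31.69, CA x CP = 60
All same sign? yes

Yes, inside


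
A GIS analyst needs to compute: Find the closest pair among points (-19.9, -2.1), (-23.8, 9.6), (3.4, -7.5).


d(P0,P1) = 12.3329, d(P0,P2) = 23.9176, d(P1,P2) = 32.1286
Closest: P0 and P1

Closest pair: (-19.9, -2.1) and (-23.8, 9.6), distance = 12.3329


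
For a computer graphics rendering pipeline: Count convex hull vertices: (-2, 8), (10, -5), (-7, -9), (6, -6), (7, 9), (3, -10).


Convex hull vertices (CCW): (-7, -9), (3, -10), (10, -5), (7, 9), (-2, 8)
Count = 5

5


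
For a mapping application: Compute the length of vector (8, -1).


|u| = sqrt(8^2 + (-1)^2) = sqrt(65) = 8.0623

8.0623


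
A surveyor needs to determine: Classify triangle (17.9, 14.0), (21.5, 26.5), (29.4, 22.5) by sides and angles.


Side lengths squared: AB^2=169.21, BC^2=78.41, CA^2=204.5
Sorted: [78.41, 169.21, 204.5]
By sides: Scalene, By angles: Acute

Scalene, Acute


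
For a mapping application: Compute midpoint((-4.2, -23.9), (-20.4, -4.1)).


M = (((-4.2)+(-20.4))/2, ((-23.9)+(-4.1))/2)
= (-12.3, -14)

(-12.3, -14)


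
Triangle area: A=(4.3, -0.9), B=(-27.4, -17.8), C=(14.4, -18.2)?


Area = |x_A(y_B-y_C) + x_B(y_C-y_A) + x_C(y_A-y_B)|/2
= |1.72 + 474.02 + 243.36|/2
= 719.1/2 = 359.55

359.55


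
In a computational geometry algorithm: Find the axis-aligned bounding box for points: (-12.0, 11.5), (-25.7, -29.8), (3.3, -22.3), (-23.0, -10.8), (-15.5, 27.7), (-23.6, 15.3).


x range: [-25.7, 3.3]
y range: [-29.8, 27.7]
Bounding box: (-25.7,-29.8) to (3.3,27.7)

(-25.7,-29.8) to (3.3,27.7)


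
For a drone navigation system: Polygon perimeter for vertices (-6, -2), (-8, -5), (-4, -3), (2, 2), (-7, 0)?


Sides: (-6, -2)->(-8, -5): sqrt(13) = 3.605551, (-8, -5)->(-4, -3): sqrt(20) = 4.472136, (-4, -3)->(2, 2): sqrt(61) = 7.81025, (2, 2)->(-7, 0): sqrt(85) = 9.219544, (-7, 0)->(-6, -2): sqrt(5) = 2.236068
Sum = 27.343549
Perimeter = 27.3435

27.3435


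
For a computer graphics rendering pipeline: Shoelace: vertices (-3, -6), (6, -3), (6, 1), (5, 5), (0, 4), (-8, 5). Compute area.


Shoelace sum: ((-3)*(-3) - 6*(-6)) + (6*1 - 6*(-3)) + (6*5 - 5*1) + (5*4 - 0*5) + (0*5 - (-8)*4) + ((-8)*(-6) - (-3)*5)
= 209
Area = |209|/2 = 104.5

104.5


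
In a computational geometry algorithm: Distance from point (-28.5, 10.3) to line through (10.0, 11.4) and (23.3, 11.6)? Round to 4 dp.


|cross product| = 6.93
|line direction| = sqrt(176.93) = 13.3015
Distance = 6.93/sqrt(176.93) = 0.521

0.521


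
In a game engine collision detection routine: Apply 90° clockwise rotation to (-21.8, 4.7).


90° CW: (x,y) -> (y, -x)
(-21.8,4.7) -> (4.7, 21.8)

(4.7, 21.8)
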